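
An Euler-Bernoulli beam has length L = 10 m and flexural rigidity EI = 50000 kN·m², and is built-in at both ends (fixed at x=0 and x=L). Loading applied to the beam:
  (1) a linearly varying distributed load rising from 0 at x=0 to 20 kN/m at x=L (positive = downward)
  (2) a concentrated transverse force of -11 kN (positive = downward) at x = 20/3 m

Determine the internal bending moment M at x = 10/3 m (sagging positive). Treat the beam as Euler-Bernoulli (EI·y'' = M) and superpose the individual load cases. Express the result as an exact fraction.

M(10/3) = 530/27 kN·m

Load 1 — triangular load w₀=20 kN/m (0→w₀ over full span):
  M_1 = 3w₀Lx/20 - w₀L²/30 - w₀x³/(6L) = 3·20·10·(10/3)/20 - 20·10²/30 - 20·(10/3)³/(6·10) = 1700/81 kN·m
Load 2 — point force P=-11 kN at a=20/3 m (b=L-a=10/3):
  M_2 = Pb²(3a+b)x/L³ - Pab²/L²  [x≤a] = (-11)·(10/3)²·(3·(20/3)+(10/3))·(10/3)/10³ - (-11)·(20/3)·(10/3)²/10² = -110/81 kN·m
Superposition: M = Σ M_i = 530/27 kN·m ≈ 19.629630 kN·m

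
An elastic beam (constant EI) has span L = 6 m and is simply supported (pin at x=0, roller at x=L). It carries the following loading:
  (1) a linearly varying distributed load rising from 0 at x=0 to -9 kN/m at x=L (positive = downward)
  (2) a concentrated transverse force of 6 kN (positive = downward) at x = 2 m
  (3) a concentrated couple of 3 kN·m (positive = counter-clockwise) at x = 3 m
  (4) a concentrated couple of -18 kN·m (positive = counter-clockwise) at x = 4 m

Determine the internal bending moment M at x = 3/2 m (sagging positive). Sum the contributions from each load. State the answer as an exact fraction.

Load 1 — triangular load w₀=-9 kN/m (0→w₀ over full span):
  M_1 = w₀Lx/6 - w₀x³/(6L) = (-9)·6·(3/2)/6 - (-9)·(3/2)³/(6·6) = -405/32 kN·m
Load 2 — point force P=6 kN at a=2 m (b=L-a=4):
  M_2 = Pbx/L  [x≤a] = 6·4·(3/2)/6 = 6 kN·m
Load 3 — applied couple M₀=3 kN·m at a=3 m (b=L-a=3):
  M_3 = M₀x/L  [x≤a] = 3·(3/2)/6 = 3/4 kN·m
Load 4 — applied couple M₀=-18 kN·m at a=4 m (b=L-a=2):
  M_4 = M₀x/L  [x≤a] = (-18)·(3/2)/6 = -9/2 kN·m
Superposition: M = Σ M_i = -333/32 kN·m ≈ -10.406250 kN·m

M(3/2) = -333/32 kN·m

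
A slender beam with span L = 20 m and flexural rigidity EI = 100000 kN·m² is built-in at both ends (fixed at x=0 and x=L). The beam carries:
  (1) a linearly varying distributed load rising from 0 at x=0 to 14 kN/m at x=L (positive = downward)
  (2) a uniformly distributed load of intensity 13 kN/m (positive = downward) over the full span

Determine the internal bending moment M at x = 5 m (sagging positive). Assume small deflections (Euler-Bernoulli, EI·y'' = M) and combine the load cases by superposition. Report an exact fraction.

M(5) = 755/12 kN·m

Load 1 — triangular load w₀=14 kN/m (0→w₀ over full span):
  M_1 = 3w₀Lx/20 - w₀L²/30 - w₀x³/(6L) = 3·14·20·5/20 - 14·20²/30 - 14·5³/(6·20) = 35/4 kN·m
Load 2 — uniform load w=13 kN/m over full span:
  M_2 = wLx/2 - wL²/12 - wx²/2 = 13·20·5/2 - 13·20²/12 - 13·5²/2 = 325/6 kN·m
Superposition: M = Σ M_i = 755/12 kN·m ≈ 62.916667 kN·m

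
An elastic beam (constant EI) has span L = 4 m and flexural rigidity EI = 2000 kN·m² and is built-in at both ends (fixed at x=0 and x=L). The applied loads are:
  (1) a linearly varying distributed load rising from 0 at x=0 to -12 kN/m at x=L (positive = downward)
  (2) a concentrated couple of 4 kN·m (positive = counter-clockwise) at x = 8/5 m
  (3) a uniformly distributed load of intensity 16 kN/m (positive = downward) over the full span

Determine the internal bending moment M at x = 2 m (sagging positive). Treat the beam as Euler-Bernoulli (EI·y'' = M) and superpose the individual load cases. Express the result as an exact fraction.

M(2) = 76/15 kN·m

Load 1 — triangular load w₀=-12 kN/m (0→w₀ over full span):
  M_1 = 3w₀Lx/20 - w₀L²/30 - w₀x³/(6L) = 3·(-12)·4·2/20 - (-12)·4²/30 - (-12)·2³/(6·4) = -4 kN·m
Load 2 — applied couple M₀=4 kN·m at a=8/5 m (b=L-a=12/5):
  M_2 = R_Ax - M_A - M₀  [x>a] with R_A=36/25, M_A=12/25 = (36/25)·2 - (12/25) - 4 = -8/5 kN·m
Load 3 — uniform load w=16 kN/m over full span:
  M_3 = wLx/2 - wL²/12 - wx²/2 = 16·4·2/2 - 16·4²/12 - 16·2²/2 = 32/3 kN·m
Superposition: M = Σ M_i = 76/15 kN·m ≈ 5.066667 kN·m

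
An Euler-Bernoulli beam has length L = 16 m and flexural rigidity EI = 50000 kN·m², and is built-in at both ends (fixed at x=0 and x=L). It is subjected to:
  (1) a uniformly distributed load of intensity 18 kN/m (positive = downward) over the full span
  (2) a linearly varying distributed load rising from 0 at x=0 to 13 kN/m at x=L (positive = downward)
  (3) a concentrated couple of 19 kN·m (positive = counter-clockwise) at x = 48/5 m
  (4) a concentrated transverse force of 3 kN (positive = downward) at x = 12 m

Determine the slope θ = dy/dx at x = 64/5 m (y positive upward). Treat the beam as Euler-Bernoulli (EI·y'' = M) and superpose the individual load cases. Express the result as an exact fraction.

Load 1 — uniform load w=18 kN/m over full span:
  θ_1 = -wx(L-x)(L-2x)/(12EI) = -18·(64/5)·(16-(64/5))·(16-2·(64/5))/(12·50000) = 4608/390625 rad
Load 2 — triangular load w₀=13 kN/m (0→w₀ over full span):
  θ_2 = -w₀(2x(L-x)(L-2x)(x+2L)+x²(L-x)²)/(120LEI) = -13·(2·(64/5)·(16-(64/5))·(16-2·(64/5))·((64/5)+2·16)+(64/5)²·(16-(64/5))²)/(120·16·50000) = 26624/5859375 rad
Load 3 — applied couple M₀=19 kN·m at a=48/5 m (b=L-a=32/5):
  θ_3 = (R_Ax²/2 - M_Ax - M₀(x-a))/EI  [x>a] with R_A=171/100, M_A=152/25 = ((171/100)·(64/5)²/2 - (152/25)·(64/5) - 19·((64/5)-(48/5)))/50000 = 57/1953125 rad
Load 4 — point force P=3 kN at a=12 m (b=L-a=4):
  θ_4 = Pa²(L-x)(2bL-(3b+a)(L-x))/(2L³EI)  [x>a] = 3·12²·(16-(64/5))·(2·4·16-(3·4+12)·(16-(64/5)))/(2·16³·50000) = 27/156250 rad
Superposition: θ = Σ θ_i = 38771/2343750 rad ≈ 0.016542 rad

θ(64/5) = 38771/2343750 rad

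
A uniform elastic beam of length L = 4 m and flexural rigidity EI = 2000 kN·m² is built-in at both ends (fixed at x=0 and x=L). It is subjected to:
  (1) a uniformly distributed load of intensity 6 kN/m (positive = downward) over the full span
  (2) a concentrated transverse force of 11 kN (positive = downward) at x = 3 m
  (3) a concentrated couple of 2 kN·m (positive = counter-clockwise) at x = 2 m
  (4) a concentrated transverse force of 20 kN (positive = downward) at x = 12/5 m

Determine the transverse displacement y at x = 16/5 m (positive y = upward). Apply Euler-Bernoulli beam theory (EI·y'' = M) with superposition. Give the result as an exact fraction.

Load 1 — uniform load w=6 kN/m over full span:
  y_1 = -wx²(L-x)²/(24EI) = -6·(16/5)²·(4-(16/5))²/(24·2000) = -64/78125 m
Load 2 — point force P=11 kN at a=3 m (b=L-a=1):
  y_2 = -Pa²(L-x)²(3bL-(3b+a)(L-x))/(6L³EI)  [x>a] = -11·3²·(4-(16/5))²·(3·1·4-(3·1+3)·(4-(16/5)))/(6·4³·2000) = -297/500000 m
Load 3 — applied couple M₀=2 kN·m at a=2 m (b=L-a=2):
  y_3 = (R_Ax³/6 - M_Ax²/2 - M₀(x-a)²/2)/EI  [x>a] with R_A=3/4, M_A=1/2 = ((3/4)·(16/5)³/6 - (1/2)·(16/5)²/2 - 2·((16/5)-2)²/2)/2000 = 3/62500 m
Load 4 — point force P=20 kN at a=12/5 m (b=L-a=8/5):
  y_4 = -Pa²(L-x)²(3bL-(3b+a)(L-x))/(6L³EI)  [x>a] = -20·(12/5)²·(4-(16/5))²·(3·(8/5)·4-(3·(8/5)+(12/5))·(4-(16/5)))/(6·4³·2000) = -504/390625 m
Superposition: y = Σ y_i = -33193/12500000 m ≈ -0.002655 m

y(16/5) = -33193/12500000 m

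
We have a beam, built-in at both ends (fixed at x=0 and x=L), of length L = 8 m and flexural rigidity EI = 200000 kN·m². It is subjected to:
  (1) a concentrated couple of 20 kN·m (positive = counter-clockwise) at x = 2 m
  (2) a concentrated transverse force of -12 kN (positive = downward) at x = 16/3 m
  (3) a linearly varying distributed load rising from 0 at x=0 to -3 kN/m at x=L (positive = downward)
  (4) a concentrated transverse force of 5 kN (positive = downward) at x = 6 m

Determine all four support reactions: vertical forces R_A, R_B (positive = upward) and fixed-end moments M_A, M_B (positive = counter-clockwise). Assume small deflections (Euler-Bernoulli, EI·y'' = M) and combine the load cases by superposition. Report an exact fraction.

Load 1 — applied couple M₀=20 kN·m at a=2 m (b=L-a=6):
  R_A = 6M₀ab/L³ = 6·20·2·6/8³ = 45/16 kN
  M_A = M₀b(2a-b)/L² = 20·6·(2·2-6)/8² = -15/4 kN·m
  R_B = -6M₀ab/L³ = -6·20·2·6/8³ = -45/16 kN
  M_B = M₀a(2b-a)/L² = 20·2·(2·6-2)/8² = 25/4 kN·m
Load 2 — point force P=-12 kN at a=16/3 m (b=L-a=8/3):
  R_A = Pb²(3a+b)/L³ = (-12)·(8/3)²·(3·(16/3)+(8/3))/8³ = -28/9 kN
  M_A = Pab²/L² = (-12)·(16/3)·(8/3)²/8² = -64/9 kN·m
  R_B = Pa²(a+3b)/L³ = (-12)·(16/3)²·((16/3)+3·(8/3))/8³ = -80/9 kN
  M_B = -Pa²b/L² = -(-12)·(16/3)²·(8/3)/8² = 128/9 kN·m
Load 3 — triangular load w₀=-3 kN/m (0→w₀ over full span):
  R_A = 3w₀L/20 = 3·(-3)·8/20 = -18/5 kN
  M_A = w₀L²/30 = (-3)·8²/30 = -32/5 kN·m
  R_B = 7w₀L/20 = 7·(-3)·8/20 = -42/5 kN
  M_B = -w₀L²/20 = -(-3)·8²/20 = 48/5 kN·m
Load 4 — point force P=5 kN at a=6 m (b=L-a=2):
  R_A = Pb²(3a+b)/L³ = 5·2²·(3·6+2)/8³ = 25/32 kN
  M_A = Pab²/L² = 5·6·2²/8² = 15/8 kN·m
  R_B = Pa²(a+3b)/L³ = 5·6²·(6+3·2)/8³ = 135/32 kN
  M_B = -Pa²b/L² = -5·6²·2/8² = -45/8 kN·m
Superposition: R_A = -4489/1440 kN, M_A = -5539/360 kN·m, R_B = -22871/1440 kN, M_B = 8801/360 kN·m

R_A = -4489/1440 kN, M_A = -5539/360 kN·m, R_B = -22871/1440 kN, M_B = 8801/360 kN·m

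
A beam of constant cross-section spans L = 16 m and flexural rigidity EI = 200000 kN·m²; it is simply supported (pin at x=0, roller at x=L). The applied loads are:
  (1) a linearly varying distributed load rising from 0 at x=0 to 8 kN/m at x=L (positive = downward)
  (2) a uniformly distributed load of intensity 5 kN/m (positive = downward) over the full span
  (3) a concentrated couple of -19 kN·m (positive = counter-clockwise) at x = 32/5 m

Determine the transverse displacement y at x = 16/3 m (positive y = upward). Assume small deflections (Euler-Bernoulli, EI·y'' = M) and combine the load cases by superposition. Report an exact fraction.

y(16/3) = -1889906/56953125 m

Load 1 — triangular load w₀=8 kN/m (0→w₀ over full span):
  y_1 = -w₀x(7L⁴-10L²x²+3x⁴)/(360LEI) = -8·(16/3)·(7·16⁴-10·16²·(16/3)²+3·(16/3)⁴)/(360·16·200000) = -32768/2278125 m
Load 2 — uniform load w=5 kN/m over full span:
  y_2 = -wx(L³-2Lx²+x³)/(24EI) = -5·(16/3)·(16³-2·16·(16/3)²+(16/3)³)/(24·200000) = -2816/151875 m
Load 3 — applied couple M₀=-19 kN·m at a=32/5 m (b=L-a=48/5):
  y_3 = (M₀x³/(6L)+C₁x)/EI  [x≤a] with C₁=M₀(3b²-L²)/(6L)=-304/75 = ((-19)·(16/3)³/(6·16)+(-304/75)·(16/3))/200000 = -1634/6328125 m
Superposition: y = Σ y_i = -1889906/56953125 m ≈ -0.033184 m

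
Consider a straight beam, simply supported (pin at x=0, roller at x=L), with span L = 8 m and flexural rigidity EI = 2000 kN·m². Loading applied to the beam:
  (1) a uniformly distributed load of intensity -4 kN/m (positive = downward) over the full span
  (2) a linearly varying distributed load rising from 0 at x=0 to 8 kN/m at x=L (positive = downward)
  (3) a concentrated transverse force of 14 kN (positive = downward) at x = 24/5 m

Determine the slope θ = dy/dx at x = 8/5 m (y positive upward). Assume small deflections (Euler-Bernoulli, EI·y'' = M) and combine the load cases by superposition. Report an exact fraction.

θ(8/5) = -14656/703125 rad

Load 1 — uniform load w=-4 kN/m over full span:
  θ_1 = -w(L³-6Lx²+4x³)/(24EI) = -(-4)·(8³-6·8·(8/5)²+4·(8/5)³)/(24·2000) = 528/15625 rad
Load 2 — triangular load w₀=8 kN/m (0→w₀ over full span):
  θ_2 = -w₀(7L⁴-30L²x²+15x⁴)/(360LEI) = -8·(7·8⁴-30·8²·(8/5)²+15·(8/5)⁴)/(360·8·2000) = -23296/703125 rad
Load 3 — point force P=14 kN at a=24/5 m (b=L-a=16/5):
  θ_3 = -Pb(L²-b²-3x²)/(6LEI)  [x≤a] = -14·(16/5)·(8²-(16/5)²-3·(8/5)²)/(6·8·2000) = -336/15625 rad
Superposition: θ = Σ θ_i = -14656/703125 rad ≈ -0.020844 rad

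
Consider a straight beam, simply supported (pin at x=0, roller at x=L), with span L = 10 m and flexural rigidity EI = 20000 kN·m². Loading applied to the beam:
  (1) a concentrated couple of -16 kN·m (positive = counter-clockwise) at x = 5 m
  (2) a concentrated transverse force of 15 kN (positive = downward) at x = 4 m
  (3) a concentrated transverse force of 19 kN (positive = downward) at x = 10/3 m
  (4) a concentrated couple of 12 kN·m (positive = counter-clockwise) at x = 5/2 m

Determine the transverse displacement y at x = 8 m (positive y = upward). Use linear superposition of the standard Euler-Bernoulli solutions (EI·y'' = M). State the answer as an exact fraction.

y(8) = -258803/16200000 m

Load 1 — applied couple M₀=-16 kN·m at a=5 m (b=L-a=5):
  y_1 = (M₀x³/(6L)-M₀(x-a)²/2+C₁x)/EI  [x>a] with C₁=M₀(3b²-L²)/(6L)=20/3 = ((-16)·8³/(6·10)-(-16)·(8-5)²/2+(20/3)·8)/20000 = -7/12500 m
Load 2 — point force P=15 kN at a=4 m (b=L-a=6):
  y_2 = -Pa(L-x)(2Lx-a²-x²)/(6LEI)  [x>a] = -15·4·(10-8)·(2·10·8-4²-8²)/(6·10·20000) = -1/125 m
Load 3 — point force P=19 kN at a=10/3 m (b=L-a=20/3):
  y_3 = -Pa(L-x)(2Lx-a²-x²)/(6LEI)  [x>a] = -19·(10/3)·(10-8)·(2·10·8-(10/3)²-8²)/(6·10·20000) = -3629/405000 m
Load 4 — applied couple M₀=12 kN·m at a=5/2 m (b=L-a=15/2):
  y_4 = (M₀x³/(6L)-M₀(x-a)²/2+C₁x)/EI  [x>a] with C₁=M₀(3b²-L²)/(6L)=55/4 = (12·8³/(6·10)-12·(8-(5/2))²/2+(55/4)·8)/20000 = 309/200000 m
Superposition: y = Σ y_i = -258803/16200000 m ≈ -0.015975 m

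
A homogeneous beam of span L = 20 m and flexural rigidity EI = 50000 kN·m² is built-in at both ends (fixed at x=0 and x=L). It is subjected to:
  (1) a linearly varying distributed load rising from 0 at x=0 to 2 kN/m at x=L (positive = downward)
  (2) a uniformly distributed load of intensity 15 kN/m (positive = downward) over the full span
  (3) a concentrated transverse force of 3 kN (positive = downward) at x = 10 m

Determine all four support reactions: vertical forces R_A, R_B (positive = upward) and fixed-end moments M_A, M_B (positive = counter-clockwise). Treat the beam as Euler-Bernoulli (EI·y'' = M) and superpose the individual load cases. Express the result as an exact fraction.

R_A = 315/2 kN, M_A = 3205/6 kN·m, R_B = 331/2 kN, M_B = -1095/2 kN·m

Load 1 — triangular load w₀=2 kN/m (0→w₀ over full span):
  R_A = 3w₀L/20 = 3·2·20/20 = 6 kN
  M_A = w₀L²/30 = 2·20²/30 = 80/3 kN·m
  R_B = 7w₀L/20 = 7·2·20/20 = 14 kN
  M_B = -w₀L²/20 = -2·20²/20 = -40 kN·m
Load 2 — uniform load w=15 kN/m over full span:
  R_A = wL/2 = 15·20/2 = 150 kN
  M_A = wL²/12 = 15·20²/12 = 500 kN·m
  R_B = wL/2 = 15·20/2 = 150 kN
  M_B = -wL²/12 = -15·20²/12 = -500 kN·m
Load 3 — point force P=3 kN at a=10 m (b=L-a=10):
  R_A = Pb²(3a+b)/L³ = 3·10²·(3·10+10)/20³ = 3/2 kN
  M_A = Pab²/L² = 3·10·10²/20² = 15/2 kN·m
  R_B = Pa²(a+3b)/L³ = 3·10²·(10+3·10)/20³ = 3/2 kN
  M_B = -Pa²b/L² = -3·10²·10/20² = -15/2 kN·m
Superposition: R_A = 315/2 kN, M_A = 3205/6 kN·m, R_B = 331/2 kN, M_B = -1095/2 kN·m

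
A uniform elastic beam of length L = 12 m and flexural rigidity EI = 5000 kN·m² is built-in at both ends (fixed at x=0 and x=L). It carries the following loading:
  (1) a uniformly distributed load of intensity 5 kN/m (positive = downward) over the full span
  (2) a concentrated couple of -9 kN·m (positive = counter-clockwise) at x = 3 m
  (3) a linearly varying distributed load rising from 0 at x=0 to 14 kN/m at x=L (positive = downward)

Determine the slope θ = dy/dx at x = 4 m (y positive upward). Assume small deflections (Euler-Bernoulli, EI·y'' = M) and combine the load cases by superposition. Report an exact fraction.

Load 1 — uniform load w=5 kN/m over full span:
  θ_1 = -wx(L-x)(L-2x)/(12EI) = -5·4·(12-4)·(12-2·4)/(12·5000) = -4/375 rad
Load 2 — applied couple M₀=-9 kN·m at a=3 m (b=L-a=9):
  θ_2 = (R_Ax²/2 - M_Ax - M₀(x-a))/EI  [x>a] with R_A=-27/32, M_A=27/16 = ((-27/32)·4²/2 - (27/16)·4 - (-9)·(4-3))/5000 = -9/10000 rad
Load 3 — triangular load w₀=14 kN/m (0→w₀ over full span):
  θ_3 = -w₀(2x(L-x)(L-2x)(x+2L)+x²(L-x)²)/(120LEI) = -14·(2·4·(12-4)·(12-2·4)·(4+2·12)+4²·(12-4)²)/(120·12·5000) = -448/28125 rad
Superposition: θ = Σ θ_i = -12373/450000 rad ≈ -0.027496 rad

θ(4) = -12373/450000 rad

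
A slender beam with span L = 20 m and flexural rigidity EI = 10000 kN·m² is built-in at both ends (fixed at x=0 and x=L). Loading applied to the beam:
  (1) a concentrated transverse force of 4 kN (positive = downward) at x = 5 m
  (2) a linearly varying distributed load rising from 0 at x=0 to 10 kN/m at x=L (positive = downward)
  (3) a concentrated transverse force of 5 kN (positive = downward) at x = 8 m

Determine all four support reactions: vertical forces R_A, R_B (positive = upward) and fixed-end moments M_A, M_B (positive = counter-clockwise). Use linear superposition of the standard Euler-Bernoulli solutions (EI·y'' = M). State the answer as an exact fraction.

Load 1 — point force P=4 kN at a=5 m (b=L-a=15):
  R_A = Pb²(3a+b)/L³ = 4·15²·(3·5+15)/20³ = 27/8 kN
  M_A = Pab²/L² = 4·5·15²/20² = 45/4 kN·m
  R_B = Pa²(a+3b)/L³ = 4·5²·(5+3·15)/20³ = 5/8 kN
  M_B = -Pa²b/L² = -4·5²·15/20² = -15/4 kN·m
Load 2 — triangular load w₀=10 kN/m (0→w₀ over full span):
  R_A = 3w₀L/20 = 3·10·20/20 = 30 kN
  M_A = w₀L²/30 = 10·20²/30 = 400/3 kN·m
  R_B = 7w₀L/20 = 7·10·20/20 = 70 kN
  M_B = -w₀L²/20 = -10·20²/20 = -200 kN·m
Load 3 — point force P=5 kN at a=8 m (b=L-a=12):
  R_A = Pb²(3a+b)/L³ = 5·12²·(3·8+12)/20³ = 81/25 kN
  M_A = Pab²/L² = 5·8·12²/20² = 72/5 kN·m
  R_B = Pa²(a+3b)/L³ = 5·8²·(8+3·12)/20³ = 44/25 kN
  M_B = -Pa²b/L² = -5·8²·12/20² = -48/5 kN·m
Superposition: R_A = 7323/200 kN, M_A = 9539/60 kN·m, R_B = 14477/200 kN, M_B = -4267/20 kN·m

R_A = 7323/200 kN, M_A = 9539/60 kN·m, R_B = 14477/200 kN, M_B = -4267/20 kN·m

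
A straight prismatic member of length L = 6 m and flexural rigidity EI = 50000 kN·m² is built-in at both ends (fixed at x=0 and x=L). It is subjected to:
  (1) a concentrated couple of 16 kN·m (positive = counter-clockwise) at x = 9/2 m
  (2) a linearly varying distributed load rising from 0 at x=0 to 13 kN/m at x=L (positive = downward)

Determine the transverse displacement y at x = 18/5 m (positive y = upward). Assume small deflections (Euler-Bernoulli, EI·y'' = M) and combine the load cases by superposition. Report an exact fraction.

Load 1 — applied couple M₀=16 kN·m at a=9/2 m (b=L-a=3/2):
  y_1 = (R_Ax³/6 - M_Ax²/2)/EI  [x≤a] with R_A=3, M_A=5 = (3·(18/5)³/6 - 5·(18/5)²/2)/50000 = -567/3125000 m
Load 2 — triangular load w₀=13 kN/m (0→w₀ over full span):
  y_2 = -w₀x²(L-x)²(x+2L)/(120LEI) = -13·(18/5)²·(6-(18/5))²·((18/5)+2·6)/(120·6·50000) = -41067/97656250 m
Superposition: y = Σ y_i = -235143/390625000 m ≈ -0.000602 m

y(18/5) = -235143/390625000 m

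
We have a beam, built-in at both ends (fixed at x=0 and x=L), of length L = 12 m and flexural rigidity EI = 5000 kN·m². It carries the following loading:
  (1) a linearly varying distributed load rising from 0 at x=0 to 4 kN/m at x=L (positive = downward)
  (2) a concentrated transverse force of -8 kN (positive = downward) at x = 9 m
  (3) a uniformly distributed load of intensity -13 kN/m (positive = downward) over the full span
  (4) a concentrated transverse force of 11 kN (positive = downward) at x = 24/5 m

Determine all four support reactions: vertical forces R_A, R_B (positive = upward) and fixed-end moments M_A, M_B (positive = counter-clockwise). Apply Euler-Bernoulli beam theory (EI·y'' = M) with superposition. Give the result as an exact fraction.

R_A = -32461/500 kN, M_A = -30573/250 kN·m, R_B = -32039/500 kN, M_B = 32007/250 kN·m

Load 1 — triangular load w₀=4 kN/m (0→w₀ over full span):
  R_A = 3w₀L/20 = 3·4·12/20 = 36/5 kN
  M_A = w₀L²/30 = 4·12²/30 = 96/5 kN·m
  R_B = 7w₀L/20 = 7·4·12/20 = 84/5 kN
  M_B = -w₀L²/20 = -4·12²/20 = -144/5 kN·m
Load 2 — point force P=-8 kN at a=9 m (b=L-a=3):
  R_A = Pb²(3a+b)/L³ = (-8)·3²·(3·9+3)/12³ = -5/4 kN
  M_A = Pab²/L² = (-8)·9·3²/12² = -9/2 kN·m
  R_B = Pa²(a+3b)/L³ = (-8)·9²·(9+3·3)/12³ = -27/4 kN
  M_B = -Pa²b/L² = -(-8)·9²·3/12² = 27/2 kN·m
Load 3 — uniform load w=-13 kN/m over full span:
  R_A = wL/2 = (-13)·12/2 = -78 kN
  M_A = wL²/12 = (-13)·12²/12 = -156 kN·m
  R_B = wL/2 = (-13)·12/2 = -78 kN
  M_B = -wL²/12 = -(-13)·12²/12 = 156 kN·m
Load 4 — point force P=11 kN at a=24/5 m (b=L-a=36/5):
  R_A = Pb²(3a+b)/L³ = 11·(36/5)²·(3·(24/5)+(36/5))/12³ = 891/125 kN
  M_A = Pab²/L² = 11·(24/5)·(36/5)²/12² = 2376/125 kN·m
  R_B = Pa²(a+3b)/L³ = 11·(24/5)²·((24/5)+3·(36/5))/12³ = 484/125 kN
  M_B = -Pa²b/L² = -11·(24/5)²·(36/5)/12² = -1584/125 kN·m
Superposition: R_A = -32461/500 kN, M_A = -30573/250 kN·m, R_B = -32039/500 kN, M_B = 32007/250 kN·m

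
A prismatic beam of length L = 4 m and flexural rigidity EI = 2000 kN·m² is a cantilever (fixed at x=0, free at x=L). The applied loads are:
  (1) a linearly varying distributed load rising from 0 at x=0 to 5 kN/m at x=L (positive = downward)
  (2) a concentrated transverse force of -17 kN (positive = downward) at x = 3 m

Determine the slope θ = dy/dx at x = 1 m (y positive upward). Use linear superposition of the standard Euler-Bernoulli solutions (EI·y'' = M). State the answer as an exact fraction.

θ(1) = 133/12800 rad

Load 1 — triangular load w₀=5 kN/m (0→w₀ over full span):
  θ_1 = (w₀Lx²/4-w₀L²x/3-w₀x⁴/(24L))/EI = (5·4·1²/4-5·4²·1/3-5·1⁴/(24·4))/2000 = -139/12800 rad
Load 2 — point force P=-17 kN at a=3 m (b=L-a=1):
  θ_2 = -Px(2a-x)/(2EI)  [x≤a] = -(-17)·1·(2·3-1)/(2·2000) = 17/800 rad
Superposition: θ = Σ θ_i = 133/12800 rad ≈ 0.010391 rad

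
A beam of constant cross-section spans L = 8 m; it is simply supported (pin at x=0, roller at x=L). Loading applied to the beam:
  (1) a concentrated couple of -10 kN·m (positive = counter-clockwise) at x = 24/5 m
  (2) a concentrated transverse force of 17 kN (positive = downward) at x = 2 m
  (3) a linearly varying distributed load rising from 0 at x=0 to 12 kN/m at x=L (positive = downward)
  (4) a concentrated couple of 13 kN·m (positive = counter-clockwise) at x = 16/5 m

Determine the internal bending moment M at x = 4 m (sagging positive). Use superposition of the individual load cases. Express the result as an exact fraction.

M(4) = 107/2 kN·m

Load 1 — applied couple M₀=-10 kN·m at a=24/5 m (b=L-a=16/5):
  M_1 = M₀x/L  [x≤a] = (-10)·4/8 = -5 kN·m
Load 2 — point force P=17 kN at a=2 m (b=L-a=6):
  M_2 = Pa(L-x)/L  [x>a] = 17·2·(8-4)/8 = 17 kN·m
Load 3 — triangular load w₀=12 kN/m (0→w₀ over full span):
  M_3 = w₀Lx/6 - w₀x³/(6L) = 12·8·4/6 - 12·4³/(6·8) = 48 kN·m
Load 4 — applied couple M₀=13 kN·m at a=16/5 m (b=L-a=24/5):
  M_4 = M₀x/L - M₀  [x>a] = 13·4/8 - 13 = -13/2 kN·m
Superposition: M = Σ M_i = 107/2 kN·m ≈ 53.500000 kN·m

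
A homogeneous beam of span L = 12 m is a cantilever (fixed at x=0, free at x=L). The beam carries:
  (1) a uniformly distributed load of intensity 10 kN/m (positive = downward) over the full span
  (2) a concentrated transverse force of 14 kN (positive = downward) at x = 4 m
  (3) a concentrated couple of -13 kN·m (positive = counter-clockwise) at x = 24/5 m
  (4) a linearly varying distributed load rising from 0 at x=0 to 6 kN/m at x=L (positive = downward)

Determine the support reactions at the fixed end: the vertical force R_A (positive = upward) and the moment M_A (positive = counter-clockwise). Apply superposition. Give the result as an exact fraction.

R_A = 170 kN, M_A = 1077 kN·m

Load 1 — uniform load w=10 kN/m over full span:
  R_A = wL = 10·12 = 120 kN
  M_A = wL²/2 = 10·12²/2 = 720 kN·m
Load 2 — point force P=14 kN at a=4 m (b=L-a=8):
  R_A = P = 14 kN
  M_A = Pa = 14·4 = 56 kN·m
Load 3 — applied couple M₀=-13 kN·m at a=24/5 m (b=L-a=36/5):
  R_A = 0 kN
  M_A = -M₀ = -(-13) = 13 kN·m
Load 4 — triangular load w₀=6 kN/m (0→w₀ over full span):
  R_A = w₀L/2 = 6·12/2 = 36 kN
  M_A = w₀L²/3 = 6·12²/3 = 288 kN·m
Superposition: R_A = 170 kN, M_A = 1077 kN·m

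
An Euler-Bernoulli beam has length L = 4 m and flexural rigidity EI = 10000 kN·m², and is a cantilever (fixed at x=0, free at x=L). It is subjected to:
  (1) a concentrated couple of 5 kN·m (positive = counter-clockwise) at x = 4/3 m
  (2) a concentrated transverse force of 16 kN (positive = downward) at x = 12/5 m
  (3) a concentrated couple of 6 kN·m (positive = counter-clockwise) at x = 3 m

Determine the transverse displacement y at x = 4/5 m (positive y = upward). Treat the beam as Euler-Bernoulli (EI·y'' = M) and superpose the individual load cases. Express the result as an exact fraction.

Load 1 — applied couple M₀=5 kN·m at a=4/3 m (b=L-a=8/3):
  y_1 = M₀x²/(2EI)  [x≤a] = 5·(4/5)²/(2·10000) = 1/6250 m
Load 2 — point force P=16 kN at a=12/5 m (b=L-a=8/5):
  y_2 = -Px²(3a-x)/(6EI)  [x≤a] = -16·(4/5)²·(3·(12/5)-(4/5))/(6·10000) = -256/234375 m
Load 3 — applied couple M₀=6 kN·m at a=3 m (b=L-a=1):
  y_3 = M₀x²/(2EI)  [x≤a] = 6·(4/5)²/(2·10000) = 3/15625 m
Superposition: y = Σ y_i = -347/468750 m ≈ -0.000740 m

y(4/5) = -347/468750 m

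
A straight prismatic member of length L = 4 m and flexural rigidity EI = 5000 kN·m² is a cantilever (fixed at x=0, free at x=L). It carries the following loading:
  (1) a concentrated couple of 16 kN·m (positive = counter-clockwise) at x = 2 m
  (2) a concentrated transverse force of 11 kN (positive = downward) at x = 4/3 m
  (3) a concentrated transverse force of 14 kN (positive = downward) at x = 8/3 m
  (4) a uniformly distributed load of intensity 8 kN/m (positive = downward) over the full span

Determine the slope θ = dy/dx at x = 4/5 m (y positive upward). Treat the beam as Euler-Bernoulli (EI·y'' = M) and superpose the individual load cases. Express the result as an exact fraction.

θ(4/5) = -2927/234375 rad

Load 1 — applied couple M₀=16 kN·m at a=2 m (b=L-a=2):
  θ_1 = M₀x/EI  [x≤a] = 16·(4/5)/5000 = 8/3125 rad
Load 2 — point force P=11 kN at a=4/3 m (b=L-a=8/3):
  θ_2 = -Px(2a-x)/(2EI)  [x≤a] = -11·(4/5)·(2·(4/3)-(4/5))/(2·5000) = -77/46875 rad
Load 3 — point force P=14 kN at a=8/3 m (b=L-a=4/3):
  θ_3 = -Px(2a-x)/(2EI)  [x≤a] = -14·(4/5)·(2·(8/3)-(4/5))/(2·5000) = -238/46875 rad
Load 4 — uniform load w=8 kN/m over full span:
  θ_4 = -wx(x²-3Lx+3L²)/(6EI) = -8·(4/5)·((4/5)²-3·4·(4/5)+3·4²)/(6·5000) = -1952/234375 rad
Superposition: θ = Σ θ_i = -2927/234375 rad ≈ -0.012489 rad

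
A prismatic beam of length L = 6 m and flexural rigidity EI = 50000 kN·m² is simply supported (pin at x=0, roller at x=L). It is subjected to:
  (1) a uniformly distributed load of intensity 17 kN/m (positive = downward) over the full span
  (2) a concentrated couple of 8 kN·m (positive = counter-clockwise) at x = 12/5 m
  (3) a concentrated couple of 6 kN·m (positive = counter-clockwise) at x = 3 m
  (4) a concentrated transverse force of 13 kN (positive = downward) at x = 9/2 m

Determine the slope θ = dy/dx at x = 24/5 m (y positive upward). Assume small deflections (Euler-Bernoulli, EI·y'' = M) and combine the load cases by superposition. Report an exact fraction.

θ(24/5) = 543079/200000000 rad

Load 1 — uniform load w=17 kN/m over full span:
  θ_1 = -w(L³-6Lx²+4x³)/(24EI) = -17·(6³-6·6·(24/5)²+4·(24/5)³)/(24·50000) = 15147/6250000 rad
Load 2 — applied couple M₀=8 kN·m at a=12/5 m (b=L-a=18/5):
  θ_2 = (M₀x²/(2L)-M₀(x-a)+C₁)/EI  [x>a] with C₁=M₀(3b²-L²)/(6L)=16/25 = (8·(24/5)²/(2·6)-8·((24/5)-(12/5))+(16/25))/50000 = -1/15625 rad
Load 3 — applied couple M₀=6 kN·m at a=3 m (b=L-a=3):
  θ_3 = (M₀x²/(2L)-M₀(x-a)+C₁)/EI  [x>a] with C₁=M₀(3b²-L²)/(6L)=-3/2 = (6·(24/5)²/(2·6)-6·((24/5)-3)+(-3/2))/50000 = -39/2500000 rad
Load 4 — point force P=13 kN at a=9/2 m (b=L-a=3/2):
  θ_4 = -Pa(2L²-6Lx+3x²+a²)/(6LEI)  [x>a] = -13·(9/2)·(2·6²-6·6·(24/5)+3·(24/5)²+(9/2)²)/(6·6·50000) = 14859/40000000 rad
Superposition: θ = Σ θ_i = 543079/200000000 rad ≈ 0.002715 rad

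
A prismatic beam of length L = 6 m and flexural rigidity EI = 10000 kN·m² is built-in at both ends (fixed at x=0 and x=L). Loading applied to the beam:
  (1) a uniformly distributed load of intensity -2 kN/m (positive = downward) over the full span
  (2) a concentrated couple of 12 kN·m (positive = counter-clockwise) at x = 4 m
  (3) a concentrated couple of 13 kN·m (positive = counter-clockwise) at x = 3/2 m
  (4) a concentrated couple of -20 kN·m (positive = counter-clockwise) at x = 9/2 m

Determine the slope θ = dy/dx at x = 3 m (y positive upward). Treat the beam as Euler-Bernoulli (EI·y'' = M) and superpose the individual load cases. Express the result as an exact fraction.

θ(3) = 21/320000 rad

Load 1 — uniform load w=-2 kN/m over full span:
  θ_1 = -wx(L-x)(L-2x)/(12EI) = -(-2)·3·(6-3)·(6-2·3)/(12·10000) = 0 rad
Load 2 — applied couple M₀=12 kN·m at a=4 m (b=L-a=2):
  θ_2 = (R_Ax²/2 - M_Ax)/EI  [x≤a] with R_A=8/3, M_A=4 = ((8/3)·3²/2 - 4·3)/10000 = 0 rad
Load 3 — applied couple M₀=13 kN·m at a=3/2 m (b=L-a=9/2):
  θ_3 = (R_Ax²/2 - M_Ax - M₀(x-a))/EI  [x>a] with R_A=39/16, M_A=-39/16 = ((39/16)·3²/2 - (-39/16)·3 - 13·(3-(3/2)))/10000 = -39/320000 rad
Load 4 — applied couple M₀=-20 kN·m at a=9/2 m (b=L-a=3/2):
  θ_4 = (R_Ax²/2 - M_Ax)/EI  [x≤a] with R_A=-15/4, M_A=-25/4 = ((-15/4)·3²/2 - (-25/4)·3)/10000 = 3/16000 rad
Superposition: θ = Σ θ_i = 21/320000 rad ≈ 0.000066 rad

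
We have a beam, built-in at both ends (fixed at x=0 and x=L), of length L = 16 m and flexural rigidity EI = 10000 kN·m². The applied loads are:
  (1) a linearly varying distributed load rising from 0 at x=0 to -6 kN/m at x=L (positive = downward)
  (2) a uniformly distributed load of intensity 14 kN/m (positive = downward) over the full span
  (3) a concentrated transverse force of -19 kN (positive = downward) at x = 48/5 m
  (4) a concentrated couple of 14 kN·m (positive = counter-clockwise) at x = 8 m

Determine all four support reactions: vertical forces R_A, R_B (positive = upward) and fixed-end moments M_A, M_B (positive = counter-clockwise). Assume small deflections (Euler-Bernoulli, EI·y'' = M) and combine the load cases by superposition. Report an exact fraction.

R_A = 184449/2000 kN, M_A = 166337/750 kN·m, R_B = 129551/2000 kN, M_B = -130943/750 kN·m

Load 1 — triangular load w₀=-6 kN/m (0→w₀ over full span):
  R_A = 3w₀L/20 = 3·(-6)·16/20 = -72/5 kN
  M_A = w₀L²/30 = (-6)·16²/30 = -256/5 kN·m
  R_B = 7w₀L/20 = 7·(-6)·16/20 = -168/5 kN
  M_B = -w₀L²/20 = -(-6)·16²/20 = 384/5 kN·m
Load 2 — uniform load w=14 kN/m over full span:
  R_A = wL/2 = 14·16/2 = 112 kN
  M_A = wL²/12 = 14·16²/12 = 896/3 kN·m
  R_B = wL/2 = 14·16/2 = 112 kN
  M_B = -wL²/12 = -14·16²/12 = -896/3 kN·m
Load 3 — point force P=-19 kN at a=48/5 m (b=L-a=32/5):
  R_A = Pb²(3a+b)/L³ = (-19)·(32/5)²·(3·(48/5)+(32/5))/16³ = -836/125 kN
  M_A = Pab²/L² = (-19)·(48/5)·(32/5)²/16² = -3648/125 kN·m
  R_B = Pa²(a+3b)/L³ = (-19)·(48/5)²·((48/5)+3·(32/5))/16³ = -1539/125 kN
  M_B = -Pa²b/L² = -(-19)·(48/5)²·(32/5)/16² = 5472/125 kN·m
Load 4 — applied couple M₀=14 kN·m at a=8 m (b=L-a=8):
  R_A = 6M₀ab/L³ = 6·14·8·8/16³ = 21/16 kN
  M_A = M₀b(2a-b)/L² = 14·8·(2·8-8)/16² = 7/2 kN·m
  R_B = -6M₀ab/L³ = -6·14·8·8/16³ = -21/16 kN
  M_B = M₀a(2b-a)/L² = 14·8·(2·8-8)/16² = 7/2 kN·m
Superposition: R_A = 184449/2000 kN, M_A = 166337/750 kN·m, R_B = 129551/2000 kN, M_B = -130943/750 kN·m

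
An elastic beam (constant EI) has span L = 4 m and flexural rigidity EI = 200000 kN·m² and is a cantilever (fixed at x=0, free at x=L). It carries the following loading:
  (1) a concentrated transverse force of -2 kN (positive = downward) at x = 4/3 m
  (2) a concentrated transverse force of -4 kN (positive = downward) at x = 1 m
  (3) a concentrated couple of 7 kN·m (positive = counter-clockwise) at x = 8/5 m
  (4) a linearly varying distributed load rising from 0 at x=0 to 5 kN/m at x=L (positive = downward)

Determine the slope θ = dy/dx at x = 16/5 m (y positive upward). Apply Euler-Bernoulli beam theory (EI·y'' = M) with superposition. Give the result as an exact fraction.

θ(16/5) = -13847/112500000 rad

Load 1 — point force P=-2 kN at a=4/3 m (b=L-a=8/3):
  θ_1 = -Pa²/(2EI)  [x>a] = -(-2)·(4/3)²/(2·200000) = 1/112500 rad
Load 2 — point force P=-4 kN at a=1 m (b=L-a=3):
  θ_2 = -Pa²/(2EI)  [x>a] = -(-4)·1²/(2·200000) = 1/100000 rad
Load 3 — applied couple M₀=7 kN·m at a=8/5 m (b=L-a=12/5):
  θ_3 = M₀a/EI  [x>a] = 7·(8/5)/200000 = 7/125000 rad
Load 4 — triangular load w₀=5 kN/m (0→w₀ over full span):
  θ_4 = (w₀Lx²/4-w₀L²x/3-w₀x⁴/(24L))/EI = (5·4·(16/5)²/4-5·4²·(16/5)/3-5·(16/5)⁴/(24·4))/200000 = -232/1171875 rad
Superposition: θ = Σ θ_i = -13847/112500000 rad ≈ -0.000123 rad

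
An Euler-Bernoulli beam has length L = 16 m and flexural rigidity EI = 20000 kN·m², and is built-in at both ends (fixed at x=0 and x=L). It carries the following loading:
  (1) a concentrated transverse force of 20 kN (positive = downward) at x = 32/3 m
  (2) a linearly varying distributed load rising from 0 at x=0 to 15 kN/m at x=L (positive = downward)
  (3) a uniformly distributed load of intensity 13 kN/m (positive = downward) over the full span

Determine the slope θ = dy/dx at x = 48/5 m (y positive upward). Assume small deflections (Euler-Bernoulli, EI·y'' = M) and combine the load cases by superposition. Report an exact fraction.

θ(48/5) = 11344/703125 rad

Load 1 — point force P=20 kN at a=32/3 m (b=L-a=16/3):
  θ_1 = -Pb²x(2aL-(3a+b)x)/(2L³EI)  [x≤a] = -20·(16/3)²·(48/5)·(2·(32/3)·16-(3·(32/3)+(16/3))·(48/5))/(2·16³·20000) = 16/28125 rad
Load 2 — triangular load w₀=15 kN/m (0→w₀ over full span):
  θ_2 = -w₀(2x(L-x)(L-2x)(x+2L)+x²(L-x)²)/(120LEI) = -15·(2·(48/5)·(16-(48/5))·(16-2·(48/5))·((48/5)+2·16)+(48/5)²·(16-(48/5))²)/(120·16·20000) = 384/78125 rad
Load 3 — uniform load w=13 kN/m over full span:
  θ_3 = -wx(L-x)(L-2x)/(12EI) = -13·(48/5)·(16-(48/5))·(16-2·(48/5))/(12·20000) = 832/78125 rad
Superposition: θ = Σ θ_i = 11344/703125 rad ≈ 0.016134 rad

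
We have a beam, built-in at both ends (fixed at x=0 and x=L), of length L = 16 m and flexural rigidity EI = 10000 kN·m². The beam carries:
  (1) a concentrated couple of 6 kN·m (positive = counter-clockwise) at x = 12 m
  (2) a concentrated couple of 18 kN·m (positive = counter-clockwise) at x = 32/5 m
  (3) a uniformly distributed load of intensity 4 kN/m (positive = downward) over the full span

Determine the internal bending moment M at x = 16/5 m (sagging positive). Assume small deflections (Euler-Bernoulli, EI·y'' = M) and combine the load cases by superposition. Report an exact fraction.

M(16/5) = -2743/3000 kN·m

Load 1 — applied couple M₀=6 kN·m at a=12 m (b=L-a=4):
  M_1 = R_Ax - M_A  [x≤a] with R_A=27/64, M_A=15/8 = (27/64)·(16/5) - (15/8) = -21/40 kN·m
Load 2 — applied couple M₀=18 kN·m at a=32/5 m (b=L-a=48/5):
  M_2 = R_Ax - M_A  [x≤a] with R_A=81/50, M_A=54/25 = (81/50)·(16/5) - (54/25) = 378/125 kN·m
Load 3 — uniform load w=4 kN/m over full span:
  M_3 = wLx/2 - wL²/12 - wx²/2 = 4·16·(16/5)/2 - 4·16²/12 - 4·(16/5)²/2 = -256/75 kN·m
Superposition: M = Σ M_i = -2743/3000 kN·m ≈ -0.914333 kN·m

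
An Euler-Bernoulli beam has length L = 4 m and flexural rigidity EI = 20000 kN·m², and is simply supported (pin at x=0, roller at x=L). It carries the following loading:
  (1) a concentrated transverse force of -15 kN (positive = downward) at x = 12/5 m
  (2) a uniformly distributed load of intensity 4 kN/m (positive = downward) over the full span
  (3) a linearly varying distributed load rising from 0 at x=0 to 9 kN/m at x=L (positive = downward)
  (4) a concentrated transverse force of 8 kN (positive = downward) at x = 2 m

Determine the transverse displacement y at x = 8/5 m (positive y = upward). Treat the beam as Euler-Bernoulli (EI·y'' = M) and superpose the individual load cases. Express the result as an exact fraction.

Load 1 — point force P=-15 kN at a=12/5 m (b=L-a=8/5):
  y_1 = -Pbx(L²-b²-x²)/(6LEI)  [x≤a] = -(-15)·(8/5)·(8/5)·(4²-(8/5)²-(8/5)²)/(6·4·20000) = 68/78125 m
Load 2 — uniform load w=4 kN/m over full span:
  y_2 = -wx(L³-2Lx²+x³)/(24EI) = -4·(8/5)·(4³-2·4·(8/5)²+(8/5)³)/(24·20000) = -248/390625 m
Load 3 — triangular load w₀=9 kN/m (0→w₀ over full span):
  y_3 = -w₀x(7L⁴-10L²x²+3x⁴)/(360LEI) = -9·(8/5)·(7·4⁴-10·4²·(8/5)²+3·(8/5)⁴)/(360·4·20000) = -6846/9765625 m
Load 4 — point force P=8 kN at a=2 m (b=L-a=2):
  y_4 = -Pbx(L²-b²-x²)/(6LEI)  [x≤a] = -8·2·(8/5)·(4²-2²-(8/5)²)/(6·4·20000) = -118/234375 m
Superposition: y = Σ y_i = -28388/29296875 m ≈ -0.000969 m

y(8/5) = -28388/29296875 m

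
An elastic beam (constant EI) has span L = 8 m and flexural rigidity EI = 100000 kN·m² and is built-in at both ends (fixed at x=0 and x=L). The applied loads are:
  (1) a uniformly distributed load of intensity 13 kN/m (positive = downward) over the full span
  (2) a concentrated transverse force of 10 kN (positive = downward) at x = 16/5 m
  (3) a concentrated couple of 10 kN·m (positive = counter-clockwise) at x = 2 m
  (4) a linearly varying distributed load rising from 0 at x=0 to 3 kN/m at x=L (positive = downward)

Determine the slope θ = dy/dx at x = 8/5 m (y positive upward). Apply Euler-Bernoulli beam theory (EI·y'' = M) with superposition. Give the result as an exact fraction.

θ(8/5) = -201/312500 rad

Load 1 — uniform load w=13 kN/m over full span:
  θ_1 = -wx(L-x)(L-2x)/(12EI) = -13·(8/5)·(8-(8/5))·(8-2·(8/5))/(12·100000) = -208/390625 rad
Load 2 — point force P=10 kN at a=16/5 m (b=L-a=24/5):
  θ_2 = -Pb²x(2aL-(3a+b)x)/(2L³EI)  [x≤a] = -10·(24/5)²·(8/5)·(2·(16/5)·8-(3·(16/5)+(24/5))·(8/5))/(2·8³·100000) = -198/1953125 rad
Load 3 — applied couple M₀=10 kN·m at a=2 m (b=L-a=6):
  θ_3 = (R_Ax²/2 - M_Ax)/EI  [x≤a] with R_A=45/32, M_A=-15/8 = ((45/32)·(8/5)²/2 - (-15/8)·(8/5))/100000 = 3/62500 rad
Load 4 — triangular load w₀=3 kN/m (0→w₀ over full span):
  θ_4 = -w₀(2x(L-x)(L-2x)(x+2L)+x²(L-x)²)/(120LEI) = -3·(2·(8/5)·(8-(8/5))·(8-2·(8/5))·((8/5)+2·8)+(8/5)²·(8-(8/5))²)/(120·8·100000) = -112/1953125 rad
Superposition: θ = Σ θ_i = -201/312500 rad ≈ -0.000643 rad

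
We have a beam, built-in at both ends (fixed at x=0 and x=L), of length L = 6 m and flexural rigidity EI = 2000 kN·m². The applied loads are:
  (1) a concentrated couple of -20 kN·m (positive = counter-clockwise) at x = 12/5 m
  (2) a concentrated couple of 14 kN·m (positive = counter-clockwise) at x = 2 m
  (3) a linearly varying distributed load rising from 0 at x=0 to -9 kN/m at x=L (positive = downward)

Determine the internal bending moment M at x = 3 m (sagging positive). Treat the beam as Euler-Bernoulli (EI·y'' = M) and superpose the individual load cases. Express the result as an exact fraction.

M(3) = -41/12 kN·m

Load 1 — applied couple M₀=-20 kN·m at a=12/5 m (b=L-a=18/5):
  M_1 = R_Ax - M_A - M₀  [x>a] with R_A=-24/5, M_A=-12/5 = (-24/5)·3 - (-12/5) - (-20) = 8 kN·m
Load 2 — applied couple M₀=14 kN·m at a=2 m (b=L-a=4):
  M_2 = R_Ax - M_A - M₀  [x>a] with R_A=28/9, M_A=0 = (28/9)·3 - 0 - 14 = -14/3 kN·m
Load 3 — triangular load w₀=-9 kN/m (0→w₀ over full span):
  M_3 = 3w₀Lx/20 - w₀L²/30 - w₀x³/(6L) = 3·(-9)·6·3/20 - (-9)·6²/30 - (-9)·3³/(6·6) = -27/4 kN·m
Superposition: M = Σ M_i = -41/12 kN·m ≈ -3.416667 kN·m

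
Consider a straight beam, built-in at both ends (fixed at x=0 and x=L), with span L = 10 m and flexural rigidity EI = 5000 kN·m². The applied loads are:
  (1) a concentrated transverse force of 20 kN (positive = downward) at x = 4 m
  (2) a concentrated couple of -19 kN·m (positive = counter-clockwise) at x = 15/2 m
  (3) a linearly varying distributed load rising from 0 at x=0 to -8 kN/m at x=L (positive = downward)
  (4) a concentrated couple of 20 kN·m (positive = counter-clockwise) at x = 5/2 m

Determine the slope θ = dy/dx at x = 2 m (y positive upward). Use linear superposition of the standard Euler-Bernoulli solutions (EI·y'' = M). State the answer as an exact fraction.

Load 1 — point force P=20 kN at a=4 m (b=L-a=6):
  θ_1 = -Pb²x(2aL-(3a+b)x)/(2L³EI)  [x≤a] = -20·6²·2·(2·4·10-(3·4+6)·2)/(2·10³·5000) = -99/15625 rad
Load 2 — applied couple M₀=-19 kN·m at a=15/2 m (b=L-a=5/2):
  θ_2 = (R_Ax²/2 - M_Ax)/EI  [x≤a] with R_A=-171/80, M_A=-95/16 = ((-171/80)·2²/2 - (-95/16)·2)/5000 = 19/12500 rad
Load 3 — triangular load w₀=-8 kN/m (0→w₀ over full span):
  θ_3 = -w₀(2x(L-x)(L-2x)(x+2L)+x²(L-x)²)/(120LEI) = -(-8)·(2·2·(10-2)·(10-2·2)·(2+2·10)+2²·(10-2)²)/(120·10·5000) = 56/9375 rad
Load 4 — applied couple M₀=20 kN·m at a=5/2 m (b=L-a=15/2):
  θ_4 = (R_Ax²/2 - M_Ax)/EI  [x≤a] with R_A=9/4, M_A=-15/4 = ((9/4)·2²/2 - (-15/4)·2)/5000 = 3/1250 rad
Superposition: θ = Σ θ_i = 667/187500 rad ≈ 0.003557 rad

θ(2) = 667/187500 rad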